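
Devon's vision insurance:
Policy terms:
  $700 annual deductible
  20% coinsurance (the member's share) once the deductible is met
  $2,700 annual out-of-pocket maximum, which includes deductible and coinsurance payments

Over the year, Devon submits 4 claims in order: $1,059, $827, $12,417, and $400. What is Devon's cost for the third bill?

#1 ($1,059): deductible takes $700, $359 remains; 20% of $359 = $71.80. Member owes $771.80 (running OOP $771.80).
#2 ($827): deductible met; 20% of $827 = $165.40. Member owes $165.40 (running OOP $937.20).
#3 ($12,417): 20% coinsurance on $12,417 = $2,483.40. OOP would hit $3,420.60 > $2,700, so the cap limits the member to $2,700 − $937.20 = $1,762.80.

$1,762.80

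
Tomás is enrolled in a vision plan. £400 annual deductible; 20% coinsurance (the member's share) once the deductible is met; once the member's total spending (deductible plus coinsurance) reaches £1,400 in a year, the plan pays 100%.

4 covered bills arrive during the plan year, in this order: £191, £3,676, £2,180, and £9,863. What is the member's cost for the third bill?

#1 (£191): all of it applies to the deductible. Member owes £191 (running OOP £191).
#2 (£3,676): £209 to deductible, leaving £3,467; 20% of £3,467 = £693.40. Cost to member: £902.40. OOP to date £1,093.40.
#3 (£2,180): deductible already satisfied, so member's share is 20% × £2,180 = £436. OOP would hit £1,529.40 > £1,400, so the cap limits the member to £1,400 − £1,093.40 = £306.60.

£306.60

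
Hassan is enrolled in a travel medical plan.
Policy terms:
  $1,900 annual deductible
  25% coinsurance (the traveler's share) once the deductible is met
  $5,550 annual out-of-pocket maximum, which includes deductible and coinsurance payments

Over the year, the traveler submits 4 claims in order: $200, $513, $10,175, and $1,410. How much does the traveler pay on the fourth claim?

Claim 1 — $200: entire amount goes to the deductible. Cost to traveler: $200. OOP to date $200.
Claim 2 — $513: all of it applies to the deductible. Cost to traveler: $513. OOP to date $713.
Claim 3 — $10,175: $1,187 to deductible, leaving $8,988; coinsurance $8,988 × 25% = $2,247. Cost to traveler: $3,434. OOP to date $4,147.
Claim 4 — $1,410: deductible met; 25% of $1,410 = $352.50. Traveler owes $352.50 (running OOP $4,499.50).

$352.50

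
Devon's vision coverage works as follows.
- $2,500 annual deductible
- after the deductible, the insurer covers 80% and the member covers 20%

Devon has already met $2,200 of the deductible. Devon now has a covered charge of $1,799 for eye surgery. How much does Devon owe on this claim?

$599.80

$2,200 of the $2,500 deductible is already met, leaving $300.
After the $300 deductible portion, $1,799 − $300 = $1,499 is subject to coinsurance.
20% of $1,499 = $299.80 falls to the member.
So the member owes $300 + $299.80 = $599.80.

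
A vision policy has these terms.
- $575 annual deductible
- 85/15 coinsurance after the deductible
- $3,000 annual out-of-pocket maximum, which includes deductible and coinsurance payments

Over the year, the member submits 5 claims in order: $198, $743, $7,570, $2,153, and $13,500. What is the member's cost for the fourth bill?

$322.95

Bill 1, $198: fully absorbed by the deductible. Member pays $198; OOP now $198.
Bill 2, $743: deductible takes $377, $366 remains; coinsurance $366 × 15% = $54.90. Member pays $431.90; OOP now $629.90.
Bill 3, $7,570: 15% coinsurance on $7,570 = $1,135.50. Member pays $1,135.50; OOP now $1,765.40.
Bill 4, $2,153: deductible already satisfied, so member's share is 15% × $2,153 = $322.95. Member owes $322.95 (running OOP $2,088.35).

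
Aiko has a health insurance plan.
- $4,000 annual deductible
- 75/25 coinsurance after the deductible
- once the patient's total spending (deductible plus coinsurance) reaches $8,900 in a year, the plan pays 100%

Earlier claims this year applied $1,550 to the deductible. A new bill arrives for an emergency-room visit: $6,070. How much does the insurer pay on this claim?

$1,550 of the $4,000 deductible is already met, leaving $2,450.
That leaves $6,070 − $2,450 = $3,620 for coinsurance.
25% of $3,620 = $905 falls to the patient.
Patient responsibility before any cap: $2,450 + $905 = $3,355.
Cumulative spending $1,550 + $3,355 = $4,905 stays under the $8,900 maximum.
The insurer covers the remainder: $6,070 − $3,355 = $2,715.

$2,715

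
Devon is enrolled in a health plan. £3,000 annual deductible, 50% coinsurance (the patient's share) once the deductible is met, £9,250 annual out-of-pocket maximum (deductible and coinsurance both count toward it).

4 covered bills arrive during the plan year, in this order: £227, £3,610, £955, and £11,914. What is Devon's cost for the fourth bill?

#1 (£227): entire amount goes to the deductible. Cost to patient: £227. OOP to date £227.
#2 (£3,610): deductible takes £2,773, £837 remains; 50% of £837 = £418.50. Patient pays £3,191.50; OOP now £3,418.50.
#3 (£955): deductible already satisfied, so patient's share is 50% × £955 = £477.50. Cost to patient: £477.50. OOP to date £3,896.
#4 (£11,914): deductible already satisfied, so patient's share is 50% × £11,914 = £5,957. OOP would hit £9,853 > £9,250, so the cap limits the patient to £9,250 − £3,896 = £5,354.

£5,354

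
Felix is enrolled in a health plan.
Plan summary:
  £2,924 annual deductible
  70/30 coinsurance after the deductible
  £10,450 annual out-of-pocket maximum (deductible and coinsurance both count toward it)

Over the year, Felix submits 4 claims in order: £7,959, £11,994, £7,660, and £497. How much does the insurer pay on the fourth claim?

#1 (£7,959): £2,924 to deductible, leaving £5,035; patient's 30% is £1,510.50. Patient owes £4,434.50 (running OOP £4,434.50). Plan pays £7,959 − £4,434.50 = £3,524.50.
#2 (£11,994): deductible already satisfied, so patient's share is 30% × £11,994 = £3,598.20. Patient pays £3,598.20; OOP now £8,032.70. Insurer: £11,994 − £3,598.20 = £8,395.80.
#3 (£7,660): deductible met; 30% of £7,660 = £2,298. Patient owes £2,298 (running OOP £10,330.70). Insurer: £7,660 − £2,298 = £5,362.
#4 (£497): deductible already satisfied, so patient's share is 30% × £497 = £149.10. That would push OOP to £10,479.80, over the £10,450 cap, so patient pays £10,450 − £10,330.70 = £119.30. Plan pays £497 − £119.30 = £377.70.

£377.70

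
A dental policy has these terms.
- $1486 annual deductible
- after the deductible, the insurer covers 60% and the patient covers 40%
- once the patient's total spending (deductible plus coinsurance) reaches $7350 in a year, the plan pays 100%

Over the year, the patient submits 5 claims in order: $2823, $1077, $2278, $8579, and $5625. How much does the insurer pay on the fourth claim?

Bill 1, $2823: $1486 finishes the deductible; $1337 goes to coinsurance; coinsurance $1337 × 40% = $534.80. Patient pays $2020.80; OOP now $2020.80. Insurer: $2823 − $2020.80 = $802.20.
Bill 2, $1077: deductible already satisfied, so patient's share is 40% × $1077 = $430.80. Patient owes $430.80 (running OOP $2451.60). Insurer: $1077 − $430.80 = $646.20.
Bill 3, $2278: deductible already satisfied, so patient's share is 40% × $2278 = $911.20. Patient owes $911.20 (running OOP $3362.80). Insurer: $2278 − $911.20 = $1366.80.
Bill 4, $8579: deductible met; 40% of $8579 = $3431.60. Cost to patient: $3431.60. OOP to date $6794.40. Insurer: $8579 − $3431.60 = $5147.40.

$5147.40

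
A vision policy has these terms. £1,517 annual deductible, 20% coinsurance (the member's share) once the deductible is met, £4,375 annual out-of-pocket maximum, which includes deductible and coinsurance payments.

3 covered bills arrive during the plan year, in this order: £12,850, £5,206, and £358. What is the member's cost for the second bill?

£591.40

Claim 1 (£12,850): £1,517 to deductible, leaving £11,333; 20% of £11,333 = £2,266.60. Cost to member: £3,783.60. OOP to date £3,783.60.
Claim 2 (£5,206): deductible met; 20% of £5,206 = £1,041.20. OOP would hit £4,824.80 > £4,375, so the cap limits the member to £4,375 − £3,783.60 = £591.40.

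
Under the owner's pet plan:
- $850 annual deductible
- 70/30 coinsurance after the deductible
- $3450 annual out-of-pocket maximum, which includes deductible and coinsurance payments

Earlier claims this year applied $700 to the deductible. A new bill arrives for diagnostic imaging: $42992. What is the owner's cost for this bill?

$2750

Remaining deductible: $850 − $700 = $150.
The remaining $42842 (= $42992 − $150) moves to coinsurance.
30% of $42842 = $12852.60 falls to the owner.
So the owner owes $150 + $12852.60 = $13002.60 before any cap.
Adding $13002.60 to the $700 already spent would give $13702.60, which exceeds the $3450 cap; the owner pays just $3450 − $700 = $2750.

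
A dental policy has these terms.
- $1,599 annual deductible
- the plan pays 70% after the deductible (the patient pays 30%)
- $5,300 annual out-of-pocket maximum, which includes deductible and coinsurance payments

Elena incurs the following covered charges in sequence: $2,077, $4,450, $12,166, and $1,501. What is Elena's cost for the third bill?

Claim 1 ($2,077): deductible takes $1,599, $478 remains; coinsurance $478 × 30% = $143.40. Patient pays $1,742.40; OOP now $1,742.40.
Claim 2 ($4,450): 30% coinsurance on $4,450 = $1,335. Cost to patient: $1,335. OOP to date $3,077.40.
Claim 3 ($12,166): 30% coinsurance on $12,166 = $3,649.80. OOP would hit $6,727.20 > $5,300, so the cap limits the patient to $5,300 − $3,077.40 = $2,222.60.

$2,222.60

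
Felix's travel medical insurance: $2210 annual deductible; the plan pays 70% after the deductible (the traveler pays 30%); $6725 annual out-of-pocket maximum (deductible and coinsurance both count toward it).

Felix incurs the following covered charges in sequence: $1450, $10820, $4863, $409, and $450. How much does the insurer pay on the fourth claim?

$370.90

#1 ($1450): fully absorbed by the deductible. Traveler pays $1450; OOP now $1450. Plan pays $1450 − $1450 = $0.
#2 ($10820): $760 finishes the deductible; $10060 goes to coinsurance; traveler's 30% is $3018. Cost to traveler: $3778. OOP to date $5228. Plan pays $10820 − $3778 = $7042.
#3 ($4863): deductible met; 30% of $4863 = $1458.90. Cost to traveler: $1458.90. OOP to date $6686.90. Insurer: $4863 − $1458.90 = $3404.10.
#4 ($409): deductible already satisfied, so traveler's share is 30% × $409 = $122.70. That would push OOP to $6809.60, over the $6725 cap, so traveler pays $6725 − $6686.90 = $38.10. Insurer: $409 − $38.10 = $370.90.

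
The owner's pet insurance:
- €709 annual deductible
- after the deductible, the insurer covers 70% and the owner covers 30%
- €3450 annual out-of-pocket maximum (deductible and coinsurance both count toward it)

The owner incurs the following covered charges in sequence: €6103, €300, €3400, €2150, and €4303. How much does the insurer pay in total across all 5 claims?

€12806

Claim 1 (€6103): €709 to deductible, leaving €5394; 30% of €5394 = €1618.20. Cost to owner: €2327.20. OOP to date €2327.20. Insurer: €6103 − €2327.20 = €3775.80.
Claim 2 (€300): deductible already satisfied, so owner's share is 30% × €300 = €90. Owner pays €90; OOP now €2417.20. Insurer: €300 − €90 = €210.
Claim 3 (€3400): deductible met; 30% of €3400 = €1020. Cost to owner: €1020. OOP to date €3437.20. Plan pays €3400 − €1020 = €2380.
Claim 4 (€2150): deductible met; 30% of €2150 = €645. OOP would hit €4082.20 > €3450, so the cap limits the owner to €3450 − €3437.20 = €12.80. Plan pays €2150 − €12.80 = €2137.20.
Claim 5 (€4303): deductible met; 30% of €4303 = €1290.90. OOP would hit €4740.90 > €3450, so the cap limits the owner to €3450 − €3450 = €0. Insurer: €4303 − €0 = €4303.
Insurer total: €3775.80 + €210 + €2380 + €2137.20 + €4303 = €12806.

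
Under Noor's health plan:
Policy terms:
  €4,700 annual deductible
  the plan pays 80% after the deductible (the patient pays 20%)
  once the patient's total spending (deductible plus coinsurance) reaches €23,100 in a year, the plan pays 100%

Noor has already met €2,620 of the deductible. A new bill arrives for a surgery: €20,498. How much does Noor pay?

€2,620 of the €4,700 deductible is already met, leaving €2,080.
The remaining €18,418 (= €20,498 − €2,080) moves to coinsurance.
Patient's 20% share of €18,418 is €3,683.60.
That puts the patient's cost at €2,080 + €3,683.60 = €5,763.60 before any cap.
Cumulative spending €2,620 + €5,763.60 = €8,383.60 stays under the €23,100 maximum.

€5,763.60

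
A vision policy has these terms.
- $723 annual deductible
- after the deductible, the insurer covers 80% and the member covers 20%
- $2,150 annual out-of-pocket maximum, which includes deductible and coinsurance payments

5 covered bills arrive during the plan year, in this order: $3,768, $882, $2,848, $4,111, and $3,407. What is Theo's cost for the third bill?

$569.60

Claim 1 — $3,768: $723 to deductible, leaving $3,045; 20% of $3,045 = $609. Cost to member: $1,332. OOP to date $1,332.
Claim 2 — $882: deductible met; 20% of $882 = $176.40. Member owes $176.40 (running OOP $1,508.40).
Claim 3 — $2,848: deductible already satisfied, so member's share is 20% × $2,848 = $569.60. Member owes $569.60 (running OOP $2,078).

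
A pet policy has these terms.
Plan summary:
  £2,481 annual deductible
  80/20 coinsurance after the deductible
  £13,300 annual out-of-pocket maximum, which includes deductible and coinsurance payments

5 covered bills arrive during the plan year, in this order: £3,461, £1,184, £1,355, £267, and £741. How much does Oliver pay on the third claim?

Claim 1 — £3,461: £2,481 finishes the deductible; £980 goes to coinsurance; owner's 20% is £196. Owner owes £2,677 (running OOP £2,677).
Claim 2 — £1,184: 20% coinsurance on £1,184 = £236.80. Owner pays £236.80; OOP now £2,913.80.
Claim 3 — £1,355: deductible already satisfied, so owner's share is 20% × £1,355 = £271. Owner owes £271 (running OOP £3,184.80).

£271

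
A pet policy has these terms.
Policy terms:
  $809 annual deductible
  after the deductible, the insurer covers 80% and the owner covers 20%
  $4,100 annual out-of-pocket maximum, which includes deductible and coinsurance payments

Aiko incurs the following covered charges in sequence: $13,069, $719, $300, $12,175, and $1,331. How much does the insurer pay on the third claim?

$240

Claim 1 — $13,069: $809 finishes the deductible; $12,260 goes to coinsurance; owner's 20% is $2,452. Owner owes $3,261 (running OOP $3,261). Insurer: $13,069 − $3,261 = $9,808.
Claim 2 — $719: 20% coinsurance on $719 = $143.80. Owner pays $143.80; OOP now $3,404.80. Plan pays $719 − $143.80 = $575.20.
Claim 3 — $300: 20% coinsurance on $300 = $60. Owner pays $60; OOP now $3,464.80. Insurer: $300 − $60 = $240.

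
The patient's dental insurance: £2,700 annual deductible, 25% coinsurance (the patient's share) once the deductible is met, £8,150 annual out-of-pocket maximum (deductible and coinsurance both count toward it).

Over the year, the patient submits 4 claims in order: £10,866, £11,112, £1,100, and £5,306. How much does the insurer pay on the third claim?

#1 (£10,866): £2,700 to deductible, leaving £8,166; coinsurance £8,166 × 25% = £2,041.50. Cost to patient: £4,741.50. OOP to date £4,741.50. Plan pays £10,866 − £4,741.50 = £6,124.50.
#2 (£11,112): deductible already satisfied, so patient's share is 25% × £11,112 = £2,778. Patient pays £2,778; OOP now £7,519.50. Insurer: £11,112 − £2,778 = £8,334.
#3 (£1,100): 25% coinsurance on £1,100 = £275. Cost to patient: £275. OOP to date £7,794.50. Plan pays £1,100 − £275 = £825.

£825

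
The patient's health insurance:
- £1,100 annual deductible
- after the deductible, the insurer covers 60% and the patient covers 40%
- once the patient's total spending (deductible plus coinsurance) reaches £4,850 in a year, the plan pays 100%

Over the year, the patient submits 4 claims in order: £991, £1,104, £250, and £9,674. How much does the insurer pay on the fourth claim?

£6,422

Claim 1 (£991): all of it applies to the deductible. Patient pays £991; OOP now £991. Insurer: £991 − £991 = £0.
Claim 2 (£1,104): deductible takes £109, £995 remains; 40% of £995 = £398. Cost to patient: £507. OOP to date £1,498. Insurer: £1,104 − £507 = £597.
Claim 3 (£250): 40% coinsurance on £250 = £100. Patient pays £100; OOP now £1,598. Plan pays £250 − £100 = £150.
Claim 4 (£9,674): 40% coinsurance on £9,674 = £3,869.60. Adding that to £1,598 gives £5,467.60, past the £4,850 cap; patient pays only £4,850 − £1,598 = £3,252. Insurer: £9,674 − £3,252 = £6,422.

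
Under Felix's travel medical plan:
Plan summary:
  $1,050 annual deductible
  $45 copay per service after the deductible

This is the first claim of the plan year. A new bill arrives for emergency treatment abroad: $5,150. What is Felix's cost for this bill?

The full $1,050 deductible is still open; $1,050 of this bill applies to it.
After the $1,050 deductible portion, $5,150 − $1,050 = $4,100 is subject to the copay.
Copay on this service: $45.
That puts the traveler's cost at $1,050 + $45 = $1,095.

$1,095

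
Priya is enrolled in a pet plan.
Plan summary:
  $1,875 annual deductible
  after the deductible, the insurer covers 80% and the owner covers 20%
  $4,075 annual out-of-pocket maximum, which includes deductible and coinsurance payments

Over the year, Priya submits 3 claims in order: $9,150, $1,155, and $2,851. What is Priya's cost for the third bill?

Claim 1 — $9,150: deductible takes $1,875, $7,275 remains; coinsurance $7,275 × 20% = $1,455. Owner owes $3,330 (running OOP $3,330).
Claim 2 — $1,155: 20% coinsurance on $1,155 = $231. Cost to owner: $231. OOP to date $3,561.
Claim 3 — $2,851: deductible met; 20% of $2,851 = $570.20. That would push OOP to $4,131.20, over the $4,075 cap, so owner pays $4,075 − $3,561 = $514.

$514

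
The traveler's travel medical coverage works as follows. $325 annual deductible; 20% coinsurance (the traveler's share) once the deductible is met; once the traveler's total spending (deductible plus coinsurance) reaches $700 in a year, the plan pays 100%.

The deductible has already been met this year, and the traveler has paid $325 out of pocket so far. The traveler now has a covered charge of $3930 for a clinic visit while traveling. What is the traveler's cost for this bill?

$375

The deductible is already satisfied, so the full bill goes to coinsurance.
20% of $3930 = $786 falls to the traveler.
Adding $786 to the $325 already spent would give $1111, which exceeds the $700 cap; the traveler pays just $700 − $325 = $375.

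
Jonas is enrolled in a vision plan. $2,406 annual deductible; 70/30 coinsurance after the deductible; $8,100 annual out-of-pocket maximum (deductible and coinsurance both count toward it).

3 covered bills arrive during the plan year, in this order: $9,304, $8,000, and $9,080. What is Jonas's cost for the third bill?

#1 ($9,304): deductible takes $2,406, $6,898 remains; 30% of $6,898 = $2,069.40. Member owes $4,475.40 (running OOP $4,475.40).
#2 ($8,000): deductible met; 30% of $8,000 = $2,400. Cost to member: $2,400. OOP to date $6,875.40.
#3 ($9,080): 30% coinsurance on $9,080 = $2,724. OOP would hit $9,599.40 > $8,100, so the cap limits the member to $8,100 − $6,875.40 = $1,224.60.

$1,224.60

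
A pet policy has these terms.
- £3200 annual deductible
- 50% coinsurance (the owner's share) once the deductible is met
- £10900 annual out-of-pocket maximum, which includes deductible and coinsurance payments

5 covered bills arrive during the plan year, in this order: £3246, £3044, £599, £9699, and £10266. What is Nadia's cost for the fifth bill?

£1006

Claim 1 — £3246: deductible takes £3200, £46 remains; owner's 50% is £23. Owner pays £3223; OOP now £3223.
Claim 2 — £3044: deductible met; 50% of £3044 = £1522. Cost to owner: £1522. OOP to date £4745.
Claim 3 — £599: deductible met; 50% of £599 = £299.50. Owner pays £299.50; OOP now £5044.50.
Claim 4 — £9699: 50% coinsurance on £9699 = £4849.50. Cost to owner: £4849.50. OOP to date £9894.
Claim 5 — £10266: deductible met; 50% of £10266 = £5133. OOP would hit £15027 > £10900, so the cap limits the owner to £10900 − £9894 = £1006.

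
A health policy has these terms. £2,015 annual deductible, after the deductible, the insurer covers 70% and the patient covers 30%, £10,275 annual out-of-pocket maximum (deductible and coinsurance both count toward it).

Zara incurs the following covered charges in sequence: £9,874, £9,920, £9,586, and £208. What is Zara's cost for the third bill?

£2,875.80

Bill 1, £9,874: £2,015 finishes the deductible; £7,859 goes to coinsurance; patient's 30% is £2,357.70. Patient owes £4,372.70 (running OOP £4,372.70).
Bill 2, £9,920: deductible already satisfied, so patient's share is 30% × £9,920 = £2,976. Cost to patient: £2,976. OOP to date £7,348.70.
Bill 3, £9,586: deductible already satisfied, so patient's share is 30% × £9,586 = £2,875.80. Patient pays £2,875.80; OOP now £10,224.50.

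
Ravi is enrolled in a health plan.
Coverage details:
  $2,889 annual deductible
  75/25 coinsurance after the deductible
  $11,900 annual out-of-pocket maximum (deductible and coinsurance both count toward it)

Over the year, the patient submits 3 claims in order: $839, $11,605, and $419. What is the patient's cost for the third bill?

$104.75

Claim 1 — $839: all of it applies to the deductible. Patient pays $839; OOP now $839.
Claim 2 — $11,605: deductible takes $2,050, $9,555 remains; patient's 25% is $2,388.75. Patient pays $4,438.75; OOP now $5,277.75.
Claim 3 — $419: deductible met; 25% of $419 = $104.75. Patient owes $104.75 (running OOP $5,382.50).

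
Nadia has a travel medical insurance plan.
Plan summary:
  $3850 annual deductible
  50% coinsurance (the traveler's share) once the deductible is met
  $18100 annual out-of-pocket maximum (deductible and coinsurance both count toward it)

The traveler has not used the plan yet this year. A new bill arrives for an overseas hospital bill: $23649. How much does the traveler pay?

Deductible not yet touched, so the first $3850 of the bill goes to the deductible.
That leaves $23649 − $3850 = $19799 for coinsurance.
Coinsurance: $19799 × 50% = $9899.50.
So the traveler owes $3850 + $9899.50 = $13749.50 before any cap.
Year-to-date out-of-pocket becomes $0 + $13749.50 = $13749.50, still under the $18100 maximum, so no cap applies.

$13749.50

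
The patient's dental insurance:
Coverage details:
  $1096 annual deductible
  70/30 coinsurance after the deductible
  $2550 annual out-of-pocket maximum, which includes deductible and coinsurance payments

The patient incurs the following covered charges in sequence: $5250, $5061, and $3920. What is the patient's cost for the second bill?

$207.80

Claim 1 — $5250: deductible takes $1096, $4154 remains; patient's 30% is $1246.20. Patient pays $2342.20; OOP now $2342.20.
Claim 2 — $5061: deductible met; 30% of $5061 = $1518.30. That would push OOP to $3860.50, over the $2550 cap, so patient pays $2550 − $2342.20 = $207.80.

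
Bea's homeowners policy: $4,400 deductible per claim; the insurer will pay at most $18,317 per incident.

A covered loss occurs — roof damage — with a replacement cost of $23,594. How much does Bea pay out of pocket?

$5,277

Subtract the deductible: $23,594 − $4,400 = $19,194.
Since $19,194 > $18,317, the payout is capped at $18,317.
The homeowner bears the rest of the original loss: $23,594 − $18,317 = $5,277.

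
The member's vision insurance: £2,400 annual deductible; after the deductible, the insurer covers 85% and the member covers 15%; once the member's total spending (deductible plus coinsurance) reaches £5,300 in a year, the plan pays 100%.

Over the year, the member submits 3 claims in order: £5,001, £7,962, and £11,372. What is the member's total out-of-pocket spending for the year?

£5,300

Bill 1, £5,001: £2,400 finishes the deductible; £2,601 goes to coinsurance; 15% of £2,601 = £390.15. Member pays £2,790.15; OOP now £2,790.15.
Bill 2, £7,962: 15% coinsurance on £7,962 = £1,194.30. Member pays £1,194.30; OOP now £3,984.45.
Bill 3, £11,372: deductible already satisfied, so member's share is 15% × £11,372 = £1,705.80. That would push OOP to £5,690.25, over the £5,300 cap, so member pays £5,300 − £3,984.45 = £1,315.55.
Total paid by the member: £2,790.15 + £1,194.30 + £1,315.55 = £5,300.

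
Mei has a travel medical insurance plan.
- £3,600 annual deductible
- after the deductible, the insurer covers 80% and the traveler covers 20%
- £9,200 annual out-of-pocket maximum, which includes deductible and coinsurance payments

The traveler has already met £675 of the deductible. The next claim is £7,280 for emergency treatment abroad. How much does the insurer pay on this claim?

£3,484

Deductible still to meet: £3,600 − £675 = £2,925.
The remaining £4,355 (= £7,280 − £2,925) moves to coinsurance.
Traveler's 20% share of £4,355 is £871.
So the traveler owes £2,925 + £871 = £3,796 before any cap.
Total out-of-pocket so far would be £675 + £3,796 = £4,471, below the £9,200 cap — no reduction.
The plan picks up £7,280 − £3,796 = £3,484.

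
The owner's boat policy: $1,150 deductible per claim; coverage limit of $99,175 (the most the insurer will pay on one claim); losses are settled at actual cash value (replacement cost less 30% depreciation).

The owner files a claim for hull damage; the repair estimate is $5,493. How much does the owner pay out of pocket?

At 30% depreciation, ACV = $5,493 − $1,647.90 = $3,845.10.
Less the $1,150 deductible: $3,845.10 − $1,150 = $2,695.10.
$2,695.10 ≤ $99,175, so the limit doesn't bind; insurer pays $2,695.10.
The owner bears the rest of the original loss: $5,493 − $2,695.10 = $2,797.90.

$2,797.90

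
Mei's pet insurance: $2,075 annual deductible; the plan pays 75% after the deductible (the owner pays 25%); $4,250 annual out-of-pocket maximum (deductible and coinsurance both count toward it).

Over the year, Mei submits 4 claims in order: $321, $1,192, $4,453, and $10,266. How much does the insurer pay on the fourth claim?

Bill 1, $321: all of it applies to the deductible. Owner pays $321; OOP now $321. Insurer: $321 − $321 = $0.
Bill 2, $1,192: fully absorbed by the deductible. Owner owes $1,192 (running OOP $1,513). Plan pays $1,192 − $1,192 = $0.
Bill 3, $4,453: deductible takes $562, $3,891 remains; owner's 25% is $972.75. Cost to owner: $1,534.75. OOP to date $3,047.75. Plan pays $4,453 − $1,534.75 = $2,918.25.
Bill 4, $10,266: deductible already satisfied, so owner's share is 25% × $10,266 = $2,566.50. OOP would hit $5,614.25 > $4,250, so the cap limits the owner to $4,250 − $3,047.75 = $1,202.25. Plan pays $10,266 − $1,202.25 = $9,063.75.

$9,063.75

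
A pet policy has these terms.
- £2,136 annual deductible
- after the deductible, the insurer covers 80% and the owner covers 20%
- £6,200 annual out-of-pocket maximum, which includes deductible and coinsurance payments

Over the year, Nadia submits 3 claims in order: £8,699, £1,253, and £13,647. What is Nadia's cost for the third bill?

£2,500.80

Claim 1 — £8,699: deductible takes £2,136, £6,563 remains; 20% of £6,563 = £1,312.60. Owner pays £3,448.60; OOP now £3,448.60.
Claim 2 — £1,253: deductible already satisfied, so owner's share is 20% × £1,253 = £250.60. Cost to owner: £250.60. OOP to date £3,699.20.
Claim 3 — £13,647: deductible met; 20% of £13,647 = £2,729.40. That would push OOP to £6,428.60, over the £6,200 cap, so owner pays £6,200 − £3,699.20 = £2,500.80.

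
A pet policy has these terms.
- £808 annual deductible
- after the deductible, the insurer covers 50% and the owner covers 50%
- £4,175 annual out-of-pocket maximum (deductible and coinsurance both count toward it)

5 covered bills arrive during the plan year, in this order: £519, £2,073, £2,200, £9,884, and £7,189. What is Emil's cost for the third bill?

£1,100

Claim 1 (£519): fully absorbed by the deductible. Cost to owner: £519. OOP to date £519.
Claim 2 (£2,073): £289 finishes the deductible; £1,784 goes to coinsurance; 50% of £1,784 = £892. Cost to owner: £1,181. OOP to date £1,700.
Claim 3 (£2,200): deductible already satisfied, so owner's share is 50% × £2,200 = £1,100. Owner owes £1,100 (running OOP £2,800).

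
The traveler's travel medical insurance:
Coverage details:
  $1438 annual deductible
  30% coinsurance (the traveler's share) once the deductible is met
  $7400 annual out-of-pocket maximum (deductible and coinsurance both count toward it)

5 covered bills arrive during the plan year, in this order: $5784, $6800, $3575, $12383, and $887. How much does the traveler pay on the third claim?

Bill 1, $5784: $1438 finishes the deductible; $4346 goes to coinsurance; traveler's 30% is $1303.80. Cost to traveler: $2741.80. OOP to date $2741.80.
Bill 2, $6800: deductible already satisfied, so traveler's share is 30% × $6800 = $2040. Traveler owes $2040 (running OOP $4781.80).
Bill 3, $3575: deductible already satisfied, so traveler's share is 30% × $3575 = $1072.50. Traveler owes $1072.50 (running OOP $5854.30).

$1072.50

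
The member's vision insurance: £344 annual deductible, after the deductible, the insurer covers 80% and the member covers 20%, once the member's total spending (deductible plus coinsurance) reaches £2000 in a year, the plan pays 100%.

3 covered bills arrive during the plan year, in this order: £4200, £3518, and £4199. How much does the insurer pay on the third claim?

Claim 1 — £4200: £344 finishes the deductible; £3856 goes to coinsurance; member's 20% is £771.20. Member owes £1115.20 (running OOP £1115.20). Plan pays £4200 − £1115.20 = £3084.80.
Claim 2 — £3518: deductible met; 20% of £3518 = £703.60. Member owes £703.60 (running OOP £1818.80). Plan pays £3518 − £703.60 = £2814.40.
Claim 3 — £4199: deductible already satisfied, so member's share is 20% × £4199 = £839.80. OOP would hit £2658.60 > £2000, so the cap limits the member to £2000 − £1818.80 = £181.20. Plan pays £4199 − £181.20 = £4017.80.

£4017.80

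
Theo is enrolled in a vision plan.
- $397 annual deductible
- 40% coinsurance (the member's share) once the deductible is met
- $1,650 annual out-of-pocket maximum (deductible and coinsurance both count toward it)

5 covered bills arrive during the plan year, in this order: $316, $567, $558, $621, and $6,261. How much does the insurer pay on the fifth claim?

Claim 1 ($316): entire amount goes to the deductible. Member pays $316; OOP now $316. Insurer: $316 − $316 = $0.
Claim 2 ($567): $81 to deductible, leaving $486; 40% of $486 = $194.40. Member pays $275.40; OOP now $591.40. Insurer: $567 − $275.40 = $291.60.
Claim 3 ($558): 40% coinsurance on $558 = $223.20. Member owes $223.20 (running OOP $814.60). Plan pays $558 − $223.20 = $334.80.
Claim 4 ($621): deductible met; 40% of $621 = $248.40. Member owes $248.40 (running OOP $1,063). Plan pays $621 − $248.40 = $372.60.
Claim 5 ($6,261): deductible already satisfied, so member's share is 40% × $6,261 = $2,504.40. Adding that to $1,063 gives $3,567.40, past the $1,650 cap; member pays only $1,650 − $1,063 = $587. Insurer: $6,261 − $587 = $5,674.

$5,674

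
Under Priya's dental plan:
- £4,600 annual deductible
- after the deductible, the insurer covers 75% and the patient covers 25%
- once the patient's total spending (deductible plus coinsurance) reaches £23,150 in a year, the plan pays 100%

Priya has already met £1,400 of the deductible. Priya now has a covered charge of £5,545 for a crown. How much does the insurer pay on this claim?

£1,400 of the £4,600 deductible is already met, leaving £3,200.
That leaves £5,545 − £3,200 = £2,345 for coinsurance.
Coinsurance: £2,345 × 25% = £586.25.
So the patient owes £3,200 + £586.25 = £3,786.25 before any cap.
Year-to-date out-of-pocket becomes £1,400 + £3,786.25 = £5,186.25, still under the £23,150 maximum, so no cap applies.
The insurer covers the remainder: £5,545 − £3,786.25 = £1,758.75.

£1,758.75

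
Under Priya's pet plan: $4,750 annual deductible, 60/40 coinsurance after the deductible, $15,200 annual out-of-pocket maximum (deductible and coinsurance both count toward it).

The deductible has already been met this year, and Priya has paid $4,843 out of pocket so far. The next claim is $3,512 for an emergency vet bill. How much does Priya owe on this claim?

$1,404.80

With the deductible met, the entire $3,512 is subject to coinsurance.
Coinsurance: $3,512 × 40% = $1,404.80.
Cumulative spending $4,843 + $1,404.80 = $6,247.80 stays under the $15,200 maximum.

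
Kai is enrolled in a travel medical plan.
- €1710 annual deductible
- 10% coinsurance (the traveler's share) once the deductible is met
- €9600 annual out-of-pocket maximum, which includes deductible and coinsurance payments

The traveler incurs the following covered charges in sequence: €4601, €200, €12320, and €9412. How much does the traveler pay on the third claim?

Claim 1 — €4601: deductible takes €1710, €2891 remains; 10% of €2891 = €289.10. Traveler pays €1999.10; OOP now €1999.10.
Claim 2 — €200: 10% coinsurance on €200 = €20. Cost to traveler: €20. OOP to date €2019.10.
Claim 3 — €12320: deductible already satisfied, so traveler's share is 10% × €12320 = €1232. Cost to traveler: €1232. OOP to date €3251.10.

€1232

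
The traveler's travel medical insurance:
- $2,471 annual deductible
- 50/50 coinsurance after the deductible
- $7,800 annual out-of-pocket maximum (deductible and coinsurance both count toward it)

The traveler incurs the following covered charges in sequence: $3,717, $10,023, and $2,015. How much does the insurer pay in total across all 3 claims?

$7,955

Claim 1 ($3,717): deductible takes $2,471, $1,246 remains; coinsurance $1,246 × 50% = $623. Cost to traveler: $3,094. OOP to date $3,094. Plan pays $3,717 − $3,094 = $623.
Claim 2 ($10,023): deductible met; 50% of $10,023 = $5,011.50. OOP would hit $8,105.50 > $7,800, so the cap limits the traveler to $7,800 − $3,094 = $4,706. Insurer: $10,023 − $4,706 = $5,317.
Claim 3 ($2,015): 50% coinsurance on $2,015 = $1,007.50. That would push OOP to $8,807.50, over the $7,800 cap, so traveler pays $7,800 − $7,800 = $0. Plan pays $2,015 − $0 = $2,015.
Insurer total = bills − traveler's total = $15,755 − $7,800 = $7,955.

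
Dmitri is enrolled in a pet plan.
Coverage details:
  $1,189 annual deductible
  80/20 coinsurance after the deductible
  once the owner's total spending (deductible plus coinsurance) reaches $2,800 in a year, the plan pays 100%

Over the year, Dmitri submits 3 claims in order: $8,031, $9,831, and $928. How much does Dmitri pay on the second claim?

$242.60

Claim 1 — $8,031: $1,189 finishes the deductible; $6,842 goes to coinsurance; coinsurance $6,842 × 20% = $1,368.40. Owner pays $2,557.40; OOP now $2,557.40.
Claim 2 — $9,831: 20% coinsurance on $9,831 = $1,966.20. Adding that to $2,557.40 gives $4,523.60, past the $2,800 cap; owner pays only $2,800 − $2,557.40 = $242.60.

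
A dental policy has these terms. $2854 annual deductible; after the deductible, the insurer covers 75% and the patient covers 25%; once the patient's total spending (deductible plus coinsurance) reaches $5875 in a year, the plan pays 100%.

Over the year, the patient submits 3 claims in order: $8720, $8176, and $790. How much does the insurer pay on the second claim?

$6621.50

Claim 1 ($8720): $2854 finishes the deductible; $5866 goes to coinsurance; patient's 25% is $1466.50. Patient owes $4320.50 (running OOP $4320.50). Insurer: $8720 − $4320.50 = $4399.50.
Claim 2 ($8176): 25% coinsurance on $8176 = $2044. That would push OOP to $6364.50, over the $5875 cap, so patient pays $5875 − $4320.50 = $1554.50. Plan pays $8176 − $1554.50 = $6621.50.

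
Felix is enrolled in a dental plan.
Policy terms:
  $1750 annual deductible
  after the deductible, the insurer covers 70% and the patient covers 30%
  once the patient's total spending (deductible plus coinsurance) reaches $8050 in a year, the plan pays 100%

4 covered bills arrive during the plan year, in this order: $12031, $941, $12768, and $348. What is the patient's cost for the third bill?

Bill 1, $12031: deductible takes $1750, $10281 remains; 30% of $10281 = $3084.30. Cost to patient: $4834.30. OOP to date $4834.30.
Bill 2, $941: 30% coinsurance on $941 = $282.30. Patient pays $282.30; OOP now $5116.60.
Bill 3, $12768: deductible met; 30% of $12768 = $3830.40. Adding that to $5116.60 gives $8947, past the $8050 cap; patient pays only $8050 − $5116.60 = $2933.40.

$2933.40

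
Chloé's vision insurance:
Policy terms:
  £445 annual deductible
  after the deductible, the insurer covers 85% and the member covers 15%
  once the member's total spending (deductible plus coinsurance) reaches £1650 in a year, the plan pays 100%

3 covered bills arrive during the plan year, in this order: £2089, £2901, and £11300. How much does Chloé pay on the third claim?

£523.25

Claim 1 (£2089): £445 to deductible, leaving £1644; 15% of £1644 = £246.60. Member owes £691.60 (running OOP £691.60).
Claim 2 (£2901): deductible met; 15% of £2901 = £435.15. Member pays £435.15; OOP now £1126.75.
Claim 3 (£11300): deductible met; 15% of £11300 = £1695. That would push OOP to £2821.75, over the £1650 cap, so member pays £1650 − £1126.75 = £523.25.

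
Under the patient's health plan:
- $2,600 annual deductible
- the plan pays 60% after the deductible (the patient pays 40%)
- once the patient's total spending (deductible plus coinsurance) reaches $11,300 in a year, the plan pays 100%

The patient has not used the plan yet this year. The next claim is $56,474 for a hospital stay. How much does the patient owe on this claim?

Nothing has been paid toward the $2,600 deductible, so the first $2,600 of this charge is applied there.
After the $2,600 deductible portion, $56,474 − $2,600 = $53,874 is subject to coinsurance.
40% of $53,874 = $21,549.60 falls to the patient.
That puts the patient's cost at $2,600 + $21,549.60 = $24,149.60 before any cap.
Year-to-date out-of-pocket would reach $0 + $24,149.60 = $24,149.60, above the $11,300 maximum, so the patient pays only $11,300 − $0 = $11,300.

$11,300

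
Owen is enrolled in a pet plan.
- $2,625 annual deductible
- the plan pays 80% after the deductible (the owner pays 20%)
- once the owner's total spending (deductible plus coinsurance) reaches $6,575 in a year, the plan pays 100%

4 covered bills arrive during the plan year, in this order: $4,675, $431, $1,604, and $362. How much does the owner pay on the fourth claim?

Claim 1 ($4,675): $2,625 finishes the deductible; $2,050 goes to coinsurance; 20% of $2,050 = $410. Cost to owner: $3,035. OOP to date $3,035.
Claim 2 ($431): deductible met; 20% of $431 = $86.20. Owner owes $86.20 (running OOP $3,121.20).
Claim 3 ($1,604): deductible already satisfied, so owner's share is 20% × $1,604 = $320.80. Cost to owner: $320.80. OOP to date $3,442.
Claim 4 ($362): deductible met; 20% of $362 = $72.40. Owner owes $72.40 (running OOP $3,514.40).

$72.40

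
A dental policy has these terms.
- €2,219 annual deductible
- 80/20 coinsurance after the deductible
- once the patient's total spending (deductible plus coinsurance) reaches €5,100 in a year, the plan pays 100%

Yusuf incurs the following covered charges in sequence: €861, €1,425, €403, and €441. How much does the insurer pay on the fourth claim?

€352.80

Claim 1 — €861: fully absorbed by the deductible. Patient pays €861; OOP now €861. Plan pays €861 − €861 = €0.
Claim 2 — €1,425: deductible takes €1,358, €67 remains; patient's 20% is €13.40. Patient pays €1,371.40; OOP now €2,232.40. Insurer: €1,425 − €1,371.40 = €53.60.
Claim 3 — €403: deductible already satisfied, so patient's share is 20% × €403 = €80.60. Patient owes €80.60 (running OOP €2,313). Insurer: €403 − €80.60 = €322.40.
Claim 4 — €441: deductible met; 20% of €441 = €88.20. Cost to patient: €88.20. OOP to date €2,401.20. Plan pays €441 − €88.20 = €352.80.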